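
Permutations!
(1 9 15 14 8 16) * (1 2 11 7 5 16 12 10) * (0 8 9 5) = (0 8 12 10 1 5 16 2 11 7)(9 15 14) = [8, 5, 11, 3, 4, 16, 6, 0, 12, 15, 1, 7, 10, 13, 9, 14, 2]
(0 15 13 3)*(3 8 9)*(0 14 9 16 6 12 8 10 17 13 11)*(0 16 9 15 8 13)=(0 8 9 3 14 15 11 16 6 12 13 10 17)=[8, 1, 2, 14, 4, 5, 12, 7, 9, 3, 17, 16, 13, 10, 15, 11, 6, 0]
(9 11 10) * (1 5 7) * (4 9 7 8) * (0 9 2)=(0 9 11 10 7 1 5 8 4 2)=[9, 5, 0, 3, 2, 8, 6, 1, 4, 11, 7, 10]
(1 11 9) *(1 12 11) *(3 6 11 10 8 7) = [0, 1, 2, 6, 4, 5, 11, 3, 7, 12, 8, 9, 10] = (3 6 11 9 12 10 8 7)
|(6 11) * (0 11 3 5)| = 5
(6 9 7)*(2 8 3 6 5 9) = [0, 1, 8, 6, 4, 9, 2, 5, 3, 7] = (2 8 3 6)(5 9 7)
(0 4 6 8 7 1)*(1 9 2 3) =(0 4 6 8 7 9 2 3 1) =[4, 0, 3, 1, 6, 5, 8, 9, 7, 2]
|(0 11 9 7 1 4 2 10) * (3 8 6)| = 24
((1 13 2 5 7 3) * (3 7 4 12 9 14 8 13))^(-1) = (1 3)(2 13 8 14 9 12 4 5) = [0, 3, 13, 1, 5, 2, 6, 7, 14, 12, 10, 11, 4, 8, 9]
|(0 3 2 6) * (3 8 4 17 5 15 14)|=10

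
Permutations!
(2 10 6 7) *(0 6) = [6, 1, 10, 3, 4, 5, 7, 2, 8, 9, 0] = (0 6 7 2 10)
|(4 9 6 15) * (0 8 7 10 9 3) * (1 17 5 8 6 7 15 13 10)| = |(0 6 13 10 9 7 1 17 5 8 15 4 3)| = 13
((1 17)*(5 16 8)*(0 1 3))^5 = (0 1 17 3)(5 8 16) = [1, 17, 2, 0, 4, 8, 6, 7, 16, 9, 10, 11, 12, 13, 14, 15, 5, 3]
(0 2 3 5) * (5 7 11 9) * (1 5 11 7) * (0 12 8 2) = (1 5 12 8 2 3)(9 11) = [0, 5, 3, 1, 4, 12, 6, 7, 2, 11, 10, 9, 8]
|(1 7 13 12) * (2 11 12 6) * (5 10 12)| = 9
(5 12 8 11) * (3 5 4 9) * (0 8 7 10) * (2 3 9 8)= [2, 1, 3, 5, 8, 12, 6, 10, 11, 9, 0, 4, 7]= (0 2 3 5 12 7 10)(4 8 11)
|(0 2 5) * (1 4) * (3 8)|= 6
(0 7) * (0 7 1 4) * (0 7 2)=(0 1 4 7 2)=[1, 4, 0, 3, 7, 5, 6, 2]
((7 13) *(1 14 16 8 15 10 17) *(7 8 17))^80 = (17) = [0, 1, 2, 3, 4, 5, 6, 7, 8, 9, 10, 11, 12, 13, 14, 15, 16, 17]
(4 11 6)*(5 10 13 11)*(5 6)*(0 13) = (0 13 11 5 10)(4 6) = [13, 1, 2, 3, 6, 10, 4, 7, 8, 9, 0, 5, 12, 11]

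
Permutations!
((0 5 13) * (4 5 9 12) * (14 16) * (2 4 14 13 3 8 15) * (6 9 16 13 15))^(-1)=(0 13 14 12 9 6 8 3 5 4 2 15 16)=[13, 1, 15, 5, 2, 4, 8, 7, 3, 6, 10, 11, 9, 14, 12, 16, 0]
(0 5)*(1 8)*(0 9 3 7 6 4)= (0 5 9 3 7 6 4)(1 8)= [5, 8, 2, 7, 0, 9, 4, 6, 1, 3]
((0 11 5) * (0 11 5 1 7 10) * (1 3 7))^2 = (0 11 7)(3 10 5) = [11, 1, 2, 10, 4, 3, 6, 0, 8, 9, 5, 7]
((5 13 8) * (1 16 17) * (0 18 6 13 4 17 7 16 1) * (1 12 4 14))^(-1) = (0 17 4 12 1 14 5 8 13 6 18)(7 16) = [17, 14, 2, 3, 12, 8, 18, 16, 13, 9, 10, 11, 1, 6, 5, 15, 7, 4, 0]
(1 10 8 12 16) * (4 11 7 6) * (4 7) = [0, 10, 2, 3, 11, 5, 7, 6, 12, 9, 8, 4, 16, 13, 14, 15, 1] = (1 10 8 12 16)(4 11)(6 7)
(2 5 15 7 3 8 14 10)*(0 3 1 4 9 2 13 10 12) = (0 3 8 14 12)(1 4 9 2 5 15 7)(10 13) = [3, 4, 5, 8, 9, 15, 6, 1, 14, 2, 13, 11, 0, 10, 12, 7]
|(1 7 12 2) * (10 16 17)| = |(1 7 12 2)(10 16 17)| = 12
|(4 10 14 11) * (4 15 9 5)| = 7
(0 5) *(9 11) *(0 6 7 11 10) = (0 5 6 7 11 9 10) = [5, 1, 2, 3, 4, 6, 7, 11, 8, 10, 0, 9]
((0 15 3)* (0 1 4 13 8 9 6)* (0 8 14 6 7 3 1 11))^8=(0 9 13)(1 3 6)(4 11 8)(7 14 15)=[9, 3, 2, 6, 11, 5, 1, 14, 4, 13, 10, 8, 12, 0, 15, 7]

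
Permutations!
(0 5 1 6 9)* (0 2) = (0 5 1 6 9 2) = [5, 6, 0, 3, 4, 1, 9, 7, 8, 2]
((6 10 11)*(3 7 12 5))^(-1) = (3 5 12 7)(6 11 10) = [0, 1, 2, 5, 4, 12, 11, 3, 8, 9, 6, 10, 7]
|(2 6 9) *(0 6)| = |(0 6 9 2)| = 4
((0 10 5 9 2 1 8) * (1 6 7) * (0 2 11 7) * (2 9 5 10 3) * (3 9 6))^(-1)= [6, 7, 3, 2, 4, 5, 8, 11, 1, 0, 10, 9]= (0 6 8 1 7 11 9)(2 3)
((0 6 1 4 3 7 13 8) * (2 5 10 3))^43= (0 8 13 7 3 10 5 2 4 1 6)= [8, 6, 4, 10, 1, 2, 0, 3, 13, 9, 5, 11, 12, 7]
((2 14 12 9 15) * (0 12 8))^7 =(15) =[0, 1, 2, 3, 4, 5, 6, 7, 8, 9, 10, 11, 12, 13, 14, 15]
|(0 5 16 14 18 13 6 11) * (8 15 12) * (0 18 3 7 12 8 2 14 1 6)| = |(0 5 16 1 6 11 18 13)(2 14 3 7 12)(8 15)| = 40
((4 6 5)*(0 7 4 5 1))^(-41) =(0 1 6 4 7) =[1, 6, 2, 3, 7, 5, 4, 0]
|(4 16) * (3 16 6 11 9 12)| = |(3 16 4 6 11 9 12)| = 7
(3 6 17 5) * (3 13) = (3 6 17 5 13) = [0, 1, 2, 6, 4, 13, 17, 7, 8, 9, 10, 11, 12, 3, 14, 15, 16, 5]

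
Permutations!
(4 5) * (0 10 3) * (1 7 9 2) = (0 10 3)(1 7 9 2)(4 5) = [10, 7, 1, 0, 5, 4, 6, 9, 8, 2, 3]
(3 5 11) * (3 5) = (5 11) = [0, 1, 2, 3, 4, 11, 6, 7, 8, 9, 10, 5]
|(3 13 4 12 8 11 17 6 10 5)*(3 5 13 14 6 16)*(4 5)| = 12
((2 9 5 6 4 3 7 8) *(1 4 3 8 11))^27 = (1 3 9 4 7 5 8 11 6 2) = [0, 3, 1, 9, 7, 8, 2, 5, 11, 4, 10, 6]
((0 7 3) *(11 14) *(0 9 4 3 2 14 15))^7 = (0 7 2 14 11 15)(3 9 4) = [7, 1, 14, 9, 3, 5, 6, 2, 8, 4, 10, 15, 12, 13, 11, 0]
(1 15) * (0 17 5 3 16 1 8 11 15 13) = (0 17 5 3 16 1 13)(8 11 15) = [17, 13, 2, 16, 4, 3, 6, 7, 11, 9, 10, 15, 12, 0, 14, 8, 1, 5]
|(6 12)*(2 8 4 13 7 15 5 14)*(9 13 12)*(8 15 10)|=|(2 15 5 14)(4 12 6 9 13 7 10 8)|=8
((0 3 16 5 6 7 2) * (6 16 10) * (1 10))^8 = (16)(0 3 1 10 6 7 2) = [3, 10, 0, 1, 4, 5, 7, 2, 8, 9, 6, 11, 12, 13, 14, 15, 16]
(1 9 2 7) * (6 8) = [0, 9, 7, 3, 4, 5, 8, 1, 6, 2] = (1 9 2 7)(6 8)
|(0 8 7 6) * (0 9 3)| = |(0 8 7 6 9 3)| = 6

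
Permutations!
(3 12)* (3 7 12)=(7 12)=[0, 1, 2, 3, 4, 5, 6, 12, 8, 9, 10, 11, 7]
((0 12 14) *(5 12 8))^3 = (0 12 8 14 5) = [12, 1, 2, 3, 4, 0, 6, 7, 14, 9, 10, 11, 8, 13, 5]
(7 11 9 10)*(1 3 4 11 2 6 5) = [0, 3, 6, 4, 11, 1, 5, 2, 8, 10, 7, 9] = (1 3 4 11 9 10 7 2 6 5)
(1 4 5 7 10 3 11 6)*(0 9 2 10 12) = [9, 4, 10, 11, 5, 7, 1, 12, 8, 2, 3, 6, 0] = (0 9 2 10 3 11 6 1 4 5 7 12)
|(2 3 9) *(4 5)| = 6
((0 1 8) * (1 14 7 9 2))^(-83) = (0 14 7 9 2 1 8) = [14, 8, 1, 3, 4, 5, 6, 9, 0, 2, 10, 11, 12, 13, 7]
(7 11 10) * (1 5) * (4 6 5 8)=(1 8 4 6 5)(7 11 10)=[0, 8, 2, 3, 6, 1, 5, 11, 4, 9, 7, 10]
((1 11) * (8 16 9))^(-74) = (8 16 9) = [0, 1, 2, 3, 4, 5, 6, 7, 16, 8, 10, 11, 12, 13, 14, 15, 9]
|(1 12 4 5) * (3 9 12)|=6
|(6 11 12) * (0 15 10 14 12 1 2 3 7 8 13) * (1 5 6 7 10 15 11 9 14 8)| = 14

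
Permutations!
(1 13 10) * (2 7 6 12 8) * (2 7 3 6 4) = [0, 13, 3, 6, 2, 5, 12, 4, 7, 9, 1, 11, 8, 10] = (1 13 10)(2 3 6 12 8 7 4)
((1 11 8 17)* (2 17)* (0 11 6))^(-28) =(17) =[0, 1, 2, 3, 4, 5, 6, 7, 8, 9, 10, 11, 12, 13, 14, 15, 16, 17]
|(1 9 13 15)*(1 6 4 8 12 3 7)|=|(1 9 13 15 6 4 8 12 3 7)|=10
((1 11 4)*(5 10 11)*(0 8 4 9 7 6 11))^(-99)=(0 1)(4 10)(5 8)(6 11 9 7)=[1, 0, 2, 3, 10, 8, 11, 6, 5, 7, 4, 9]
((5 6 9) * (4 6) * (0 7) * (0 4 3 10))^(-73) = [10, 1, 2, 5, 7, 9, 4, 0, 8, 6, 3] = (0 10 3 5 9 6 4 7)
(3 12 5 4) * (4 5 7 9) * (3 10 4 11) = (3 12 7 9 11)(4 10) = [0, 1, 2, 12, 10, 5, 6, 9, 8, 11, 4, 3, 7]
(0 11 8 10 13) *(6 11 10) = (0 10 13)(6 11 8) = [10, 1, 2, 3, 4, 5, 11, 7, 6, 9, 13, 8, 12, 0]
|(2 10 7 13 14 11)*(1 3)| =|(1 3)(2 10 7 13 14 11)| =6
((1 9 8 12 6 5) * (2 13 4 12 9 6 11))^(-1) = (1 5 6)(2 11 12 4 13)(8 9) = [0, 5, 11, 3, 13, 6, 1, 7, 9, 8, 10, 12, 4, 2]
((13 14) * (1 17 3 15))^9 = (1 17 3 15)(13 14) = [0, 17, 2, 15, 4, 5, 6, 7, 8, 9, 10, 11, 12, 14, 13, 1, 16, 3]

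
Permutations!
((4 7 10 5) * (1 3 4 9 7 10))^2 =(1 4 5 7 3 10 9) =[0, 4, 2, 10, 5, 7, 6, 3, 8, 1, 9]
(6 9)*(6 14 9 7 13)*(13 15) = [0, 1, 2, 3, 4, 5, 7, 15, 8, 14, 10, 11, 12, 6, 9, 13] = (6 7 15 13)(9 14)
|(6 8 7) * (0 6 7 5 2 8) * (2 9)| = 4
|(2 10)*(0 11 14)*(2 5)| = |(0 11 14)(2 10 5)| = 3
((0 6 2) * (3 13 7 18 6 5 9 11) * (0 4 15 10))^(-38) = (0 5 9 11 3 13 7 18 6 2 4 15 10) = [5, 1, 4, 13, 15, 9, 2, 18, 8, 11, 0, 3, 12, 7, 14, 10, 16, 17, 6]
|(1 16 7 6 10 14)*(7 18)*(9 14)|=|(1 16 18 7 6 10 9 14)|=8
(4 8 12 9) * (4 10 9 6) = [0, 1, 2, 3, 8, 5, 4, 7, 12, 10, 9, 11, 6] = (4 8 12 6)(9 10)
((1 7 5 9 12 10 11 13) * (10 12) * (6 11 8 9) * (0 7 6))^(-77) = (0 7 5)(1 13 11 6)(8 9 10) = [7, 13, 2, 3, 4, 0, 1, 5, 9, 10, 8, 6, 12, 11]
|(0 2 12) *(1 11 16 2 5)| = 7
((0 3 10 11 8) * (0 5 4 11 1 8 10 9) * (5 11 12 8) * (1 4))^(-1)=(0 9 3)(1 5)(4 10 11 8 12)=[9, 5, 2, 0, 10, 1, 6, 7, 12, 3, 11, 8, 4]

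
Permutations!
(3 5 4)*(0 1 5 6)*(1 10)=[10, 5, 2, 6, 3, 4, 0, 7, 8, 9, 1]=(0 10 1 5 4 3 6)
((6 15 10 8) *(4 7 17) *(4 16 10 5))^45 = (17) = [0, 1, 2, 3, 4, 5, 6, 7, 8, 9, 10, 11, 12, 13, 14, 15, 16, 17]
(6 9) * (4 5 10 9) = (4 5 10 9 6) = [0, 1, 2, 3, 5, 10, 4, 7, 8, 6, 9]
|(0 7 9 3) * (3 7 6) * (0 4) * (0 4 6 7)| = |(0 7 9)(3 6)| = 6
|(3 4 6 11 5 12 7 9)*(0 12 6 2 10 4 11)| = 24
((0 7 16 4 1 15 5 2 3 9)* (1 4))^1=(0 7 16 1 15 5 2 3 9)=[7, 15, 3, 9, 4, 2, 6, 16, 8, 0, 10, 11, 12, 13, 14, 5, 1]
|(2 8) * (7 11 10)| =|(2 8)(7 11 10)| =6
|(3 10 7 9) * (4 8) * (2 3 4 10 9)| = |(2 3 9 4 8 10 7)| = 7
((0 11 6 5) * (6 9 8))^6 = (11) = [0, 1, 2, 3, 4, 5, 6, 7, 8, 9, 10, 11]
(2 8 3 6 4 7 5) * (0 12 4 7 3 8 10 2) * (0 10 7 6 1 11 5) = (0 12 4 3 1 11 5 10 2 7) = [12, 11, 7, 1, 3, 10, 6, 0, 8, 9, 2, 5, 4]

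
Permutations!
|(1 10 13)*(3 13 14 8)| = 6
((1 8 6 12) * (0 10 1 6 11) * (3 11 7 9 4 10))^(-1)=(0 11 3)(1 10 4 9 7 8)(6 12)=[11, 10, 2, 0, 9, 5, 12, 8, 1, 7, 4, 3, 6]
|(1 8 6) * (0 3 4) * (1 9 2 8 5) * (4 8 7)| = 8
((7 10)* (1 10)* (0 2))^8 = (1 7 10) = [0, 7, 2, 3, 4, 5, 6, 10, 8, 9, 1]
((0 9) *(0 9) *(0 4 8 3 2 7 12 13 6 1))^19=(0 1 6 13 12 7 2 3 8 4)=[1, 6, 3, 8, 0, 5, 13, 2, 4, 9, 10, 11, 7, 12]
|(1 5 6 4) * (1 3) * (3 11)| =6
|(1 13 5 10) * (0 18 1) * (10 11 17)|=|(0 18 1 13 5 11 17 10)|=8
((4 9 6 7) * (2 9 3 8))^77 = (9) = [0, 1, 2, 3, 4, 5, 6, 7, 8, 9]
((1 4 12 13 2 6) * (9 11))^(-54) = [0, 1, 2, 3, 4, 5, 6, 7, 8, 9, 10, 11, 12, 13] = (13)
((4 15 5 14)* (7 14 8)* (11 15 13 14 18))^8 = (4 14 13)(5 7 11)(8 18 15) = [0, 1, 2, 3, 14, 7, 6, 11, 18, 9, 10, 5, 12, 4, 13, 8, 16, 17, 15]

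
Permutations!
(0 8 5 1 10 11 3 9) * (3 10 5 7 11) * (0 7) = (0 8)(1 5)(3 9 7 11 10) = [8, 5, 2, 9, 4, 1, 6, 11, 0, 7, 3, 10]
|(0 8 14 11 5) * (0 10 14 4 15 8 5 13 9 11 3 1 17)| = 21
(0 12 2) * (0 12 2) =(0 2 12) =[2, 1, 12, 3, 4, 5, 6, 7, 8, 9, 10, 11, 0]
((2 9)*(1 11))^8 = (11) = [0, 1, 2, 3, 4, 5, 6, 7, 8, 9, 10, 11]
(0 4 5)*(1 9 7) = (0 4 5)(1 9 7) = [4, 9, 2, 3, 5, 0, 6, 1, 8, 7]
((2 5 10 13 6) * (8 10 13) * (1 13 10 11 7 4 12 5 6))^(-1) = (1 13)(2 6)(4 7 11 8 10 5 12) = [0, 13, 6, 3, 7, 12, 2, 11, 10, 9, 5, 8, 4, 1]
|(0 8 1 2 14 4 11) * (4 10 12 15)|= |(0 8 1 2 14 10 12 15 4 11)|= 10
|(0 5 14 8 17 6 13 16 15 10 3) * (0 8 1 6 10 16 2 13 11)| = |(0 5 14 1 6 11)(2 13)(3 8 17 10)(15 16)| = 12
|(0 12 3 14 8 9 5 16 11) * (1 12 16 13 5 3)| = |(0 16 11)(1 12)(3 14 8 9)(5 13)| = 12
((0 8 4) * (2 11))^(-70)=(11)(0 4 8)=[4, 1, 2, 3, 8, 5, 6, 7, 0, 9, 10, 11]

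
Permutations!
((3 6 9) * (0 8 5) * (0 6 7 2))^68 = [9, 1, 6, 8, 4, 7, 2, 5, 3, 0] = (0 9)(2 6)(3 8)(5 7)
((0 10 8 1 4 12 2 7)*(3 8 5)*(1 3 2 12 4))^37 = (12)(0 5 7 10 2)(3 8) = [5, 1, 0, 8, 4, 7, 6, 10, 3, 9, 2, 11, 12]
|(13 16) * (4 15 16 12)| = 5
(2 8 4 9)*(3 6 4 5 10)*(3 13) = (2 8 5 10 13 3 6 4 9) = [0, 1, 8, 6, 9, 10, 4, 7, 5, 2, 13, 11, 12, 3]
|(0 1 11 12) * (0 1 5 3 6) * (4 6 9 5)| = |(0 4 6)(1 11 12)(3 9 5)| = 3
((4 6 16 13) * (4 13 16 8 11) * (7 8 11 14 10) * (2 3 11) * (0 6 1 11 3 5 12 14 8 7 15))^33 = (16)(0 6 2 5 12 14 10 15) = [6, 1, 5, 3, 4, 12, 2, 7, 8, 9, 15, 11, 14, 13, 10, 0, 16]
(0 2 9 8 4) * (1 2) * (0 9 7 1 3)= [3, 2, 7, 0, 9, 5, 6, 1, 4, 8]= (0 3)(1 2 7)(4 9 8)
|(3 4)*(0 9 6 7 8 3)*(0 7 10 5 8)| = 9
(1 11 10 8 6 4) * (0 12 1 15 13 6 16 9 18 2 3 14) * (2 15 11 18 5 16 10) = (0 12 1 18 15 13 6 4 11 2 3 14)(5 16 9)(8 10) = [12, 18, 3, 14, 11, 16, 4, 7, 10, 5, 8, 2, 1, 6, 0, 13, 9, 17, 15]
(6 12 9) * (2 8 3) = [0, 1, 8, 2, 4, 5, 12, 7, 3, 6, 10, 11, 9] = (2 8 3)(6 12 9)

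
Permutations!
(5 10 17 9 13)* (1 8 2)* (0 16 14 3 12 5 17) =(0 16 14 3 12 5 10)(1 8 2)(9 13 17) =[16, 8, 1, 12, 4, 10, 6, 7, 2, 13, 0, 11, 5, 17, 3, 15, 14, 9]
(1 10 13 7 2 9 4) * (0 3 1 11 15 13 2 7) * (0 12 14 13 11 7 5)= [3, 10, 9, 1, 7, 0, 6, 5, 8, 4, 2, 15, 14, 12, 13, 11]= (0 3 1 10 2 9 4 7 5)(11 15)(12 14 13)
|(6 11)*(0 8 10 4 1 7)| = |(0 8 10 4 1 7)(6 11)| = 6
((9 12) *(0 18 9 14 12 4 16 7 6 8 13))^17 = (0 13 8 6 7 16 4 9 18)(12 14) = [13, 1, 2, 3, 9, 5, 7, 16, 6, 18, 10, 11, 14, 8, 12, 15, 4, 17, 0]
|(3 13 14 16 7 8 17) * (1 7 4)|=9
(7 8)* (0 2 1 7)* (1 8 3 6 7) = (0 2 8)(3 6 7) = [2, 1, 8, 6, 4, 5, 7, 3, 0]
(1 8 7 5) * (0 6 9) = [6, 8, 2, 3, 4, 1, 9, 5, 7, 0] = (0 6 9)(1 8 7 5)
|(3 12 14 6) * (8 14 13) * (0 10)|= |(0 10)(3 12 13 8 14 6)|= 6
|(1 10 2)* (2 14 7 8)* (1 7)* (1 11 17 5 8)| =9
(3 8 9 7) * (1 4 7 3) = (1 4 7)(3 8 9) = [0, 4, 2, 8, 7, 5, 6, 1, 9, 3]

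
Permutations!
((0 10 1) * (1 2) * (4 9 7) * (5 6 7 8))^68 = [0, 1, 2, 3, 8, 7, 4, 9, 6, 5, 10] = (10)(4 8 6)(5 7 9)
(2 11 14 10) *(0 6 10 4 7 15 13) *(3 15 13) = (0 6 10 2 11 14 4 7 13)(3 15) = [6, 1, 11, 15, 7, 5, 10, 13, 8, 9, 2, 14, 12, 0, 4, 3]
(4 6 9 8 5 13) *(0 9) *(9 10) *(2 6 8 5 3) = [10, 1, 6, 2, 8, 13, 0, 7, 3, 5, 9, 11, 12, 4] = (0 10 9 5 13 4 8 3 2 6)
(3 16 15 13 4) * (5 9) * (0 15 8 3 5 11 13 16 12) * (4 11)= (0 15 16 8 3 12)(4 5 9)(11 13)= [15, 1, 2, 12, 5, 9, 6, 7, 3, 4, 10, 13, 0, 11, 14, 16, 8]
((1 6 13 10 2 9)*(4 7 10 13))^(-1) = (13)(1 9 2 10 7 4 6) = [0, 9, 10, 3, 6, 5, 1, 4, 8, 2, 7, 11, 12, 13]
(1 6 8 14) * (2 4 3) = (1 6 8 14)(2 4 3) = [0, 6, 4, 2, 3, 5, 8, 7, 14, 9, 10, 11, 12, 13, 1]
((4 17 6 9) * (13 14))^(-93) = (4 9 6 17)(13 14) = [0, 1, 2, 3, 9, 5, 17, 7, 8, 6, 10, 11, 12, 14, 13, 15, 16, 4]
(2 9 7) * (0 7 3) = (0 7 2 9 3) = [7, 1, 9, 0, 4, 5, 6, 2, 8, 3]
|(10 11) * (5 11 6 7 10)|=|(5 11)(6 7 10)|=6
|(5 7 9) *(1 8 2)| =|(1 8 2)(5 7 9)| =3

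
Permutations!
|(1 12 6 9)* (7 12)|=|(1 7 12 6 9)|=5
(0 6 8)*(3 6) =(0 3 6 8) =[3, 1, 2, 6, 4, 5, 8, 7, 0]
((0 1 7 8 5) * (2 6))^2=(0 7 5 1 8)=[7, 8, 2, 3, 4, 1, 6, 5, 0]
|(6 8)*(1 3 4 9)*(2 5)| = 4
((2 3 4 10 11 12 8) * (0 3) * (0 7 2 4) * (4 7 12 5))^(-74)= (2 8)(4 11)(5 10)(7 12)= [0, 1, 8, 3, 11, 10, 6, 12, 2, 9, 5, 4, 7]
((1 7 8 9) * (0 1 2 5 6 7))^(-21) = (0 1)(2 7)(5 8)(6 9) = [1, 0, 7, 3, 4, 8, 9, 2, 5, 6]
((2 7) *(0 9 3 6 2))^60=(9)=[0, 1, 2, 3, 4, 5, 6, 7, 8, 9]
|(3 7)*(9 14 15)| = 6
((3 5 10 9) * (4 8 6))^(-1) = (3 9 10 5)(4 6 8) = [0, 1, 2, 9, 6, 3, 8, 7, 4, 10, 5]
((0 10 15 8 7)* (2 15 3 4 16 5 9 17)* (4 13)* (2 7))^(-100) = (17)(2 8 15) = [0, 1, 8, 3, 4, 5, 6, 7, 15, 9, 10, 11, 12, 13, 14, 2, 16, 17]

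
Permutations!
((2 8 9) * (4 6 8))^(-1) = [0, 1, 9, 3, 2, 5, 4, 7, 6, 8] = (2 9 8 6 4)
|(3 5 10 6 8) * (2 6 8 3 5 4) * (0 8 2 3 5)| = 4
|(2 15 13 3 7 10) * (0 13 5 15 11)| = |(0 13 3 7 10 2 11)(5 15)| = 14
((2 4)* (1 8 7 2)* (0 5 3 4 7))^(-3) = (0 4)(1 5)(2 7)(3 8) = [4, 5, 7, 8, 0, 1, 6, 2, 3]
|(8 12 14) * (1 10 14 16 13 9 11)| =|(1 10 14 8 12 16 13 9 11)| =9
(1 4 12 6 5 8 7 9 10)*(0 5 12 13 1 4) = (0 5 8 7 9 10 4 13 1)(6 12) = [5, 0, 2, 3, 13, 8, 12, 9, 7, 10, 4, 11, 6, 1]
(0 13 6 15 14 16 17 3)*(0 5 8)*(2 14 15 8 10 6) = (0 13 2 14 16 17 3 5 10 6 8) = [13, 1, 14, 5, 4, 10, 8, 7, 0, 9, 6, 11, 12, 2, 16, 15, 17, 3]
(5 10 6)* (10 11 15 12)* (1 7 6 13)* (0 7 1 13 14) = (0 7 6 5 11 15 12 10 14) = [7, 1, 2, 3, 4, 11, 5, 6, 8, 9, 14, 15, 10, 13, 0, 12]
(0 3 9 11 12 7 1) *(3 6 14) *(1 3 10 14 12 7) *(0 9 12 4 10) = (0 6 4 10 14)(1 9 11 7 3 12) = [6, 9, 2, 12, 10, 5, 4, 3, 8, 11, 14, 7, 1, 13, 0]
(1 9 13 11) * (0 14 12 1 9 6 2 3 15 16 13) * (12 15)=[14, 6, 3, 12, 4, 5, 2, 7, 8, 0, 10, 9, 1, 11, 15, 16, 13]=(0 14 15 16 13 11 9)(1 6 2 3 12)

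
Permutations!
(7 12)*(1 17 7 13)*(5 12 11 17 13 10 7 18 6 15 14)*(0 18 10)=(0 18 6 15 14 5 12)(1 13)(7 11 17 10)=[18, 13, 2, 3, 4, 12, 15, 11, 8, 9, 7, 17, 0, 1, 5, 14, 16, 10, 6]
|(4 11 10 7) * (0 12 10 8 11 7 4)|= 10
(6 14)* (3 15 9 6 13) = (3 15 9 6 14 13) = [0, 1, 2, 15, 4, 5, 14, 7, 8, 6, 10, 11, 12, 3, 13, 9]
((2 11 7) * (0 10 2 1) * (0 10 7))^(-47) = (0 7 1 10 2 11) = [7, 10, 11, 3, 4, 5, 6, 1, 8, 9, 2, 0]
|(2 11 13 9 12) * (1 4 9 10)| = 8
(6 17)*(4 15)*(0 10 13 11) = [10, 1, 2, 3, 15, 5, 17, 7, 8, 9, 13, 0, 12, 11, 14, 4, 16, 6] = (0 10 13 11)(4 15)(6 17)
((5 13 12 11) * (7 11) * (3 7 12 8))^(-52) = [0, 1, 2, 11, 4, 8, 6, 5, 7, 9, 10, 13, 12, 3] = (3 11 13)(5 8 7)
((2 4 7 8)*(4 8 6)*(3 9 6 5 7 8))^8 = (2 9 4)(3 6 8) = [0, 1, 9, 6, 2, 5, 8, 7, 3, 4]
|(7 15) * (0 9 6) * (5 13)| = 6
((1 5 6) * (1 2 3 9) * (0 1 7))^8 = (9) = [0, 1, 2, 3, 4, 5, 6, 7, 8, 9]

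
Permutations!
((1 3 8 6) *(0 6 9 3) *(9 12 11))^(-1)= (0 1 6)(3 9 11 12 8)= [1, 6, 2, 9, 4, 5, 0, 7, 3, 11, 10, 12, 8]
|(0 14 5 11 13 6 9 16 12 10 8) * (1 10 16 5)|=10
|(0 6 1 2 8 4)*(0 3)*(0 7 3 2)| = 6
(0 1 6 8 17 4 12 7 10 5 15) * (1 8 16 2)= [8, 6, 1, 3, 12, 15, 16, 10, 17, 9, 5, 11, 7, 13, 14, 0, 2, 4]= (0 8 17 4 12 7 10 5 15)(1 6 16 2)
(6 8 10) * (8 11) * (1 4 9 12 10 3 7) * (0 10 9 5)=(0 10 6 11 8 3 7 1 4 5)(9 12)=[10, 4, 2, 7, 5, 0, 11, 1, 3, 12, 6, 8, 9]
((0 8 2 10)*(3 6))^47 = [10, 1, 8, 6, 4, 5, 3, 7, 0, 9, 2] = (0 10 2 8)(3 6)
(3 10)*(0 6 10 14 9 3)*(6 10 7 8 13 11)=(0 10)(3 14 9)(6 7 8 13 11)=[10, 1, 2, 14, 4, 5, 7, 8, 13, 3, 0, 6, 12, 11, 9]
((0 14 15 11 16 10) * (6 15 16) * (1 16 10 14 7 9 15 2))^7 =(0 1 15 10 2 9 14 6 7 16 11) =[1, 15, 9, 3, 4, 5, 7, 16, 8, 14, 2, 0, 12, 13, 6, 10, 11]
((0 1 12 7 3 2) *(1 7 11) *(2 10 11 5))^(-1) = (0 2 5 12 1 11 10 3 7) = [2, 11, 5, 7, 4, 12, 6, 0, 8, 9, 3, 10, 1]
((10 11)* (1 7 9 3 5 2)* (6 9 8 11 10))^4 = (1 6 2 11 5 8 3 7 9) = [0, 6, 11, 7, 4, 8, 2, 9, 3, 1, 10, 5]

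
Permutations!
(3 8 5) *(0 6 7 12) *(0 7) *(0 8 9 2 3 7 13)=[6, 1, 3, 9, 4, 7, 8, 12, 5, 2, 10, 11, 13, 0]=(0 6 8 5 7 12 13)(2 3 9)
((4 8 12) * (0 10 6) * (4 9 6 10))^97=(0 4 8 12 9 6)=[4, 1, 2, 3, 8, 5, 0, 7, 12, 6, 10, 11, 9]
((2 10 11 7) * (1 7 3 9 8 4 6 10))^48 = (3 11 10 6 4 8 9) = [0, 1, 2, 11, 8, 5, 4, 7, 9, 3, 6, 10]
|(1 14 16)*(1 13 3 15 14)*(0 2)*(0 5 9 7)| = |(0 2 5 9 7)(3 15 14 16 13)| = 5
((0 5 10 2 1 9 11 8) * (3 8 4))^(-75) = [9, 8, 3, 2, 10, 11, 6, 7, 1, 0, 4, 5] = (0 9)(1 8)(2 3)(4 10)(5 11)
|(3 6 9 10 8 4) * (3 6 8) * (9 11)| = |(3 8 4 6 11 9 10)| = 7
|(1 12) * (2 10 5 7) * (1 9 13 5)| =|(1 12 9 13 5 7 2 10)| =8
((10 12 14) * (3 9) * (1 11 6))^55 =[0, 11, 2, 9, 4, 5, 1, 7, 8, 3, 12, 6, 14, 13, 10] =(1 11 6)(3 9)(10 12 14)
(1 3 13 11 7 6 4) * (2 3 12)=(1 12 2 3 13 11 7 6 4)=[0, 12, 3, 13, 1, 5, 4, 6, 8, 9, 10, 7, 2, 11]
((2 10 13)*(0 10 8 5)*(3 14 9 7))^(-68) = (14)(0 8 13)(2 10 5) = [8, 1, 10, 3, 4, 2, 6, 7, 13, 9, 5, 11, 12, 0, 14]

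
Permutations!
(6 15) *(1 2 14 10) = [0, 2, 14, 3, 4, 5, 15, 7, 8, 9, 1, 11, 12, 13, 10, 6] = (1 2 14 10)(6 15)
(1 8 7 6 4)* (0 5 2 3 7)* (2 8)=(0 5 8)(1 2 3 7 6 4)=[5, 2, 3, 7, 1, 8, 4, 6, 0]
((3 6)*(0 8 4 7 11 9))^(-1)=(0 9 11 7 4 8)(3 6)=[9, 1, 2, 6, 8, 5, 3, 4, 0, 11, 10, 7]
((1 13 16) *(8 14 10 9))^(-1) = (1 16 13)(8 9 10 14) = [0, 16, 2, 3, 4, 5, 6, 7, 9, 10, 14, 11, 12, 1, 8, 15, 13]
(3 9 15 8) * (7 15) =(3 9 7 15 8) =[0, 1, 2, 9, 4, 5, 6, 15, 3, 7, 10, 11, 12, 13, 14, 8]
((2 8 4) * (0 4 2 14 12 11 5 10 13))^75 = (0 12 10 4 11 13 14 5)(2 8) = [12, 1, 8, 3, 11, 0, 6, 7, 2, 9, 4, 13, 10, 14, 5]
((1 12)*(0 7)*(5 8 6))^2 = [0, 1, 2, 3, 4, 6, 8, 7, 5, 9, 10, 11, 12] = (12)(5 6 8)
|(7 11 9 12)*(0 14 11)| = 6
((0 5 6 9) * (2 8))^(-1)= (0 9 6 5)(2 8)= [9, 1, 8, 3, 4, 0, 5, 7, 2, 6]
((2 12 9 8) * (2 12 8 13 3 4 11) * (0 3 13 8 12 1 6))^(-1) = (13)(0 6 1 8 9 12 2 11 4 3) = [6, 8, 11, 0, 3, 5, 1, 7, 9, 12, 10, 4, 2, 13]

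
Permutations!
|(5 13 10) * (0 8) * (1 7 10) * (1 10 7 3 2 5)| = 6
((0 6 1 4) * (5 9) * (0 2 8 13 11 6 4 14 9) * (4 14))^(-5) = (0 5 9 14)(1 2 13 6 4 8 11) = [5, 2, 13, 3, 8, 9, 4, 7, 11, 14, 10, 1, 12, 6, 0]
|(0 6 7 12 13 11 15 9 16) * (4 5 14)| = |(0 6 7 12 13 11 15 9 16)(4 5 14)| = 9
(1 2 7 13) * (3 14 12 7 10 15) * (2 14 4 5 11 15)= (1 14 12 7 13)(2 10)(3 4 5 11 15)= [0, 14, 10, 4, 5, 11, 6, 13, 8, 9, 2, 15, 7, 1, 12, 3]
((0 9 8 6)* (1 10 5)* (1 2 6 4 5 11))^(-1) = (0 6 2 5 4 8 9)(1 11 10) = [6, 11, 5, 3, 8, 4, 2, 7, 9, 0, 1, 10]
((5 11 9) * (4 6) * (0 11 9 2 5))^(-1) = (0 9 5 2 11)(4 6) = [9, 1, 11, 3, 6, 2, 4, 7, 8, 5, 10, 0]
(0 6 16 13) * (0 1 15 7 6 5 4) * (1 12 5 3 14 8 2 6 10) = [3, 15, 6, 14, 0, 4, 16, 10, 2, 9, 1, 11, 5, 12, 8, 7, 13] = (0 3 14 8 2 6 16 13 12 5 4)(1 15 7 10)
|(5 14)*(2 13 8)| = 6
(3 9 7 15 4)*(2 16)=[0, 1, 16, 9, 3, 5, 6, 15, 8, 7, 10, 11, 12, 13, 14, 4, 2]=(2 16)(3 9 7 15 4)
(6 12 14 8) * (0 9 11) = (0 9 11)(6 12 14 8) = [9, 1, 2, 3, 4, 5, 12, 7, 6, 11, 10, 0, 14, 13, 8]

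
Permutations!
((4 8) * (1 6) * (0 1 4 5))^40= (0 8 6)(1 5 4)= [8, 5, 2, 3, 1, 4, 0, 7, 6]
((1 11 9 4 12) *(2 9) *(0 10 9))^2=(0 9 12 11)(1 2 10 4)=[9, 2, 10, 3, 1, 5, 6, 7, 8, 12, 4, 0, 11]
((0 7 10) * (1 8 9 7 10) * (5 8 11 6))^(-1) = (0 10)(1 7 9 8 5 6 11) = [10, 7, 2, 3, 4, 6, 11, 9, 5, 8, 0, 1]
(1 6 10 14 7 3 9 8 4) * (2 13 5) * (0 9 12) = (0 9 8 4 1 6 10 14 7 3 12)(2 13 5) = [9, 6, 13, 12, 1, 2, 10, 3, 4, 8, 14, 11, 0, 5, 7]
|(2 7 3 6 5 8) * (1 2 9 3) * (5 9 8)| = |(1 2 7)(3 6 9)| = 3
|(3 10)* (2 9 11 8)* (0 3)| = 12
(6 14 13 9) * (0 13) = [13, 1, 2, 3, 4, 5, 14, 7, 8, 6, 10, 11, 12, 9, 0] = (0 13 9 6 14)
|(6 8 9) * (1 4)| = 6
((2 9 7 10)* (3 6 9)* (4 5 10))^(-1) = (2 10 5 4 7 9 6 3) = [0, 1, 10, 2, 7, 4, 3, 9, 8, 6, 5]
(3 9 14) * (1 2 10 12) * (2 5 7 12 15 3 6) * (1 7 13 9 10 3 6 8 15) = (1 5 13 9 14 8 15 6 2 3 10)(7 12) = [0, 5, 3, 10, 4, 13, 2, 12, 15, 14, 1, 11, 7, 9, 8, 6]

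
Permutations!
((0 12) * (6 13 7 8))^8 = [0, 1, 2, 3, 4, 5, 6, 7, 8, 9, 10, 11, 12, 13] = (13)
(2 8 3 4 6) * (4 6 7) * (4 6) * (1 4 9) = [0, 4, 8, 9, 7, 5, 2, 6, 3, 1] = (1 4 7 6 2 8 3 9)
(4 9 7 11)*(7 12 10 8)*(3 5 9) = (3 5 9 12 10 8 7 11 4) = [0, 1, 2, 5, 3, 9, 6, 11, 7, 12, 8, 4, 10]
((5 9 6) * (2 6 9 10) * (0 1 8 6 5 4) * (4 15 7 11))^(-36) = (0 15)(1 7)(4 6)(8 11) = [15, 7, 2, 3, 6, 5, 4, 1, 11, 9, 10, 8, 12, 13, 14, 0]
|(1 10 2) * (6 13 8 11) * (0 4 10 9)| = 12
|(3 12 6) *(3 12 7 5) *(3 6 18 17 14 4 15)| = |(3 7 5 6 12 18 17 14 4 15)| = 10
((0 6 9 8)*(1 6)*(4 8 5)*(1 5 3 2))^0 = [0, 1, 2, 3, 4, 5, 6, 7, 8, 9] = (9)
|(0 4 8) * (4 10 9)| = 5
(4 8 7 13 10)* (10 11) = (4 8 7 13 11 10) = [0, 1, 2, 3, 8, 5, 6, 13, 7, 9, 4, 10, 12, 11]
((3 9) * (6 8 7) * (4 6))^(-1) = [0, 1, 2, 9, 7, 5, 4, 8, 6, 3] = (3 9)(4 7 8 6)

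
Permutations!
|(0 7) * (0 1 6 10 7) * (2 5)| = 4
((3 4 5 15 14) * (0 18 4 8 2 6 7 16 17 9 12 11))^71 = (0 8 12 14 17 5 7 18 2 11 3 9 15 16 4 6) = [8, 1, 11, 9, 6, 7, 0, 18, 12, 15, 10, 3, 14, 13, 17, 16, 4, 5, 2]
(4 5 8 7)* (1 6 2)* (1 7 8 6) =(8)(2 7 4 5 6) =[0, 1, 7, 3, 5, 6, 2, 4, 8]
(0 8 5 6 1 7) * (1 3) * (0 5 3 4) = (0 8 3 1 7 5 6 4) = [8, 7, 2, 1, 0, 6, 4, 5, 3]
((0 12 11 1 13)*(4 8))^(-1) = [13, 11, 2, 3, 8, 5, 6, 7, 4, 9, 10, 12, 0, 1] = (0 13 1 11 12)(4 8)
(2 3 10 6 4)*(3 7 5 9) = (2 7 5 9 3 10 6 4) = [0, 1, 7, 10, 2, 9, 4, 5, 8, 3, 6]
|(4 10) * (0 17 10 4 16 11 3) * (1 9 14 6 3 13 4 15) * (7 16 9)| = |(0 17 10 9 14 6 3)(1 7 16 11 13 4 15)| = 7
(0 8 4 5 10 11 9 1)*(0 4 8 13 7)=(0 13 7)(1 4 5 10 11 9)=[13, 4, 2, 3, 5, 10, 6, 0, 8, 1, 11, 9, 12, 7]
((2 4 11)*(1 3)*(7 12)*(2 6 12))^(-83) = (1 3)(2 4 11 6 12 7) = [0, 3, 4, 1, 11, 5, 12, 2, 8, 9, 10, 6, 7]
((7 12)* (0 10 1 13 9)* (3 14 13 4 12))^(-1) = (0 9 13 14 3 7 12 4 1 10) = [9, 10, 2, 7, 1, 5, 6, 12, 8, 13, 0, 11, 4, 14, 3]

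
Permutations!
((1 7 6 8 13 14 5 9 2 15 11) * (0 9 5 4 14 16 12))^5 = (0 1 16 15 8 9 7 12 11 13 2 6)(4 14) = [1, 16, 6, 3, 14, 5, 0, 12, 9, 7, 10, 13, 11, 2, 4, 8, 15]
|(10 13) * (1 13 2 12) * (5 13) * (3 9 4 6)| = |(1 5 13 10 2 12)(3 9 4 6)| = 12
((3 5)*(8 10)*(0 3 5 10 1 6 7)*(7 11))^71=(0 7 11 6 1 8 10 3)=[7, 8, 2, 0, 4, 5, 1, 11, 10, 9, 3, 6]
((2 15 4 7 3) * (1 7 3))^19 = (1 7)(2 3 4 15) = [0, 7, 3, 4, 15, 5, 6, 1, 8, 9, 10, 11, 12, 13, 14, 2]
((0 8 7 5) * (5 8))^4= (8)= [0, 1, 2, 3, 4, 5, 6, 7, 8]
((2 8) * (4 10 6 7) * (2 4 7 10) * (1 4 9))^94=(10)(1 9 8 2 4)=[0, 9, 4, 3, 1, 5, 6, 7, 2, 8, 10]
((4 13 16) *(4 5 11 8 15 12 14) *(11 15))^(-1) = (4 14 12 15 5 16 13)(8 11) = [0, 1, 2, 3, 14, 16, 6, 7, 11, 9, 10, 8, 15, 4, 12, 5, 13]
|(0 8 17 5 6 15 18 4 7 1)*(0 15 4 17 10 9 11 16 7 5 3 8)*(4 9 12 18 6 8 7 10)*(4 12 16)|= |(1 15 6 9 11 4 5 8 12 18 17 3 7)(10 16)|= 26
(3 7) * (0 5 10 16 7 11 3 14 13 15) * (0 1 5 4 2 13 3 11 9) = (0 4 2 13 15 1 5 10 16 7 14 3 9) = [4, 5, 13, 9, 2, 10, 6, 14, 8, 0, 16, 11, 12, 15, 3, 1, 7]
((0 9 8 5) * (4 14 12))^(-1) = (0 5 8 9)(4 12 14) = [5, 1, 2, 3, 12, 8, 6, 7, 9, 0, 10, 11, 14, 13, 4]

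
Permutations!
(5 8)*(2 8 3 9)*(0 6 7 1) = (0 6 7 1)(2 8 5 3 9) = [6, 0, 8, 9, 4, 3, 7, 1, 5, 2]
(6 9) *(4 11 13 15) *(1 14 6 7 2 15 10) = (1 14 6 9 7 2 15 4 11 13 10) = [0, 14, 15, 3, 11, 5, 9, 2, 8, 7, 1, 13, 12, 10, 6, 4]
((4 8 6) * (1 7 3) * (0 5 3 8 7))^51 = (0 1 3 5)(4 6 8 7) = [1, 3, 2, 5, 6, 0, 8, 4, 7]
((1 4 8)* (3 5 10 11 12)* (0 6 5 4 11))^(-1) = [10, 8, 2, 12, 3, 6, 0, 7, 4, 9, 5, 1, 11] = (0 10 5 6)(1 8 4 3 12 11)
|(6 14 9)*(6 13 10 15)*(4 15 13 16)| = |(4 15 6 14 9 16)(10 13)| = 6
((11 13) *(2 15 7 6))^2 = [0, 1, 7, 3, 4, 5, 15, 2, 8, 9, 10, 11, 12, 13, 14, 6] = (2 7)(6 15)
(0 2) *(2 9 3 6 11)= (0 9 3 6 11 2)= [9, 1, 0, 6, 4, 5, 11, 7, 8, 3, 10, 2]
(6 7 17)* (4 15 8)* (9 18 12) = (4 15 8)(6 7 17)(9 18 12) = [0, 1, 2, 3, 15, 5, 7, 17, 4, 18, 10, 11, 9, 13, 14, 8, 16, 6, 12]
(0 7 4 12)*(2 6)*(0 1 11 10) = [7, 11, 6, 3, 12, 5, 2, 4, 8, 9, 0, 10, 1] = (0 7 4 12 1 11 10)(2 6)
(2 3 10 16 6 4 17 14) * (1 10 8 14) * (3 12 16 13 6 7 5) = (1 10 13 6 4 17)(2 12 16 7 5 3 8 14) = [0, 10, 12, 8, 17, 3, 4, 5, 14, 9, 13, 11, 16, 6, 2, 15, 7, 1]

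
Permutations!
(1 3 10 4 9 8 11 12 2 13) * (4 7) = [0, 3, 13, 10, 9, 5, 6, 4, 11, 8, 7, 12, 2, 1] = (1 3 10 7 4 9 8 11 12 2 13)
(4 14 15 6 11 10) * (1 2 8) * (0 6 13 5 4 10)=(0 6 11)(1 2 8)(4 14 15 13 5)=[6, 2, 8, 3, 14, 4, 11, 7, 1, 9, 10, 0, 12, 5, 15, 13]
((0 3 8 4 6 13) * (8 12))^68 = (0 6 8 3 13 4 12) = [6, 1, 2, 13, 12, 5, 8, 7, 3, 9, 10, 11, 0, 4]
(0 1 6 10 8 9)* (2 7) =(0 1 6 10 8 9)(2 7) =[1, 6, 7, 3, 4, 5, 10, 2, 9, 0, 8]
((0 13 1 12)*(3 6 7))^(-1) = (0 12 1 13)(3 7 6) = [12, 13, 2, 7, 4, 5, 3, 6, 8, 9, 10, 11, 1, 0]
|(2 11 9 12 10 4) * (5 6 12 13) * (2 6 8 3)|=|(2 11 9 13 5 8 3)(4 6 12 10)|=28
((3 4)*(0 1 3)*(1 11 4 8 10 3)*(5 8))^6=(11)(3 8)(5 10)=[0, 1, 2, 8, 4, 10, 6, 7, 3, 9, 5, 11]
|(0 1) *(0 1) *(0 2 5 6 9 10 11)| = |(0 2 5 6 9 10 11)| = 7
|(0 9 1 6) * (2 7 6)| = 6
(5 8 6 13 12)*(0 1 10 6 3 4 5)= (0 1 10 6 13 12)(3 4 5 8)= [1, 10, 2, 4, 5, 8, 13, 7, 3, 9, 6, 11, 0, 12]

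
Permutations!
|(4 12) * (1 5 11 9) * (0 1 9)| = 4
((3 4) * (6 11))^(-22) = (11) = [0, 1, 2, 3, 4, 5, 6, 7, 8, 9, 10, 11]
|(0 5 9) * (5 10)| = 4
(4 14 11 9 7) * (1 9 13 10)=(1 9 7 4 14 11 13 10)=[0, 9, 2, 3, 14, 5, 6, 4, 8, 7, 1, 13, 12, 10, 11]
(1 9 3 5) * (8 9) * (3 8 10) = [0, 10, 2, 5, 4, 1, 6, 7, 9, 8, 3] = (1 10 3 5)(8 9)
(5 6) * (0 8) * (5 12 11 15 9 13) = [8, 1, 2, 3, 4, 6, 12, 7, 0, 13, 10, 15, 11, 5, 14, 9] = (0 8)(5 6 12 11 15 9 13)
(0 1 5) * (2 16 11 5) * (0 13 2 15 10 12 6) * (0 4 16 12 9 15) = (0 1)(2 12 6 4 16 11 5 13)(9 15 10) = [1, 0, 12, 3, 16, 13, 4, 7, 8, 15, 9, 5, 6, 2, 14, 10, 11]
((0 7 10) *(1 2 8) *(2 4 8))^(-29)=(0 7 10)(1 4 8)=[7, 4, 2, 3, 8, 5, 6, 10, 1, 9, 0]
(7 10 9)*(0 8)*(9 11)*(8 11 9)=(0 11 8)(7 10 9)=[11, 1, 2, 3, 4, 5, 6, 10, 0, 7, 9, 8]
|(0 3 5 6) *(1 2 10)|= |(0 3 5 6)(1 2 10)|= 12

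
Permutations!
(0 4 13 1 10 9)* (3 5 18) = (0 4 13 1 10 9)(3 5 18) = [4, 10, 2, 5, 13, 18, 6, 7, 8, 0, 9, 11, 12, 1, 14, 15, 16, 17, 3]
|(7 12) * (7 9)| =|(7 12 9)| =3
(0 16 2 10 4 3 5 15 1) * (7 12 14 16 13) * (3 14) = (0 13 7 12 3 5 15 1)(2 10 4 14 16) = [13, 0, 10, 5, 14, 15, 6, 12, 8, 9, 4, 11, 3, 7, 16, 1, 2]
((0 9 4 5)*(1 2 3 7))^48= [0, 1, 2, 3, 4, 5, 6, 7, 8, 9]= (9)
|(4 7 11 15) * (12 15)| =5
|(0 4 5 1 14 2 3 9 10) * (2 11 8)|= 11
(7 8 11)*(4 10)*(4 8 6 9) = (4 10 8 11 7 6 9) = [0, 1, 2, 3, 10, 5, 9, 6, 11, 4, 8, 7]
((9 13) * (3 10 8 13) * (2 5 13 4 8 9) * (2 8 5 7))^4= [0, 1, 2, 10, 4, 5, 6, 7, 8, 3, 9, 11, 12, 13]= (13)(3 10 9)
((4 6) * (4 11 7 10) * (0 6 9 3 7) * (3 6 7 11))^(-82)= (0 3 9 10)(4 7 11 6)= [3, 1, 2, 9, 7, 5, 4, 11, 8, 10, 0, 6]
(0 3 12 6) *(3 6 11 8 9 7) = [6, 1, 2, 12, 4, 5, 0, 3, 9, 7, 10, 8, 11] = (0 6)(3 12 11 8 9 7)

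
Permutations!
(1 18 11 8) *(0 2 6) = [2, 18, 6, 3, 4, 5, 0, 7, 1, 9, 10, 8, 12, 13, 14, 15, 16, 17, 11] = (0 2 6)(1 18 11 8)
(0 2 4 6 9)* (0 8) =[2, 1, 4, 3, 6, 5, 9, 7, 0, 8] =(0 2 4 6 9 8)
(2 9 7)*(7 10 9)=(2 7)(9 10)=[0, 1, 7, 3, 4, 5, 6, 2, 8, 10, 9]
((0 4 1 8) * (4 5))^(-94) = (0 5 4 1 8) = [5, 8, 2, 3, 1, 4, 6, 7, 0]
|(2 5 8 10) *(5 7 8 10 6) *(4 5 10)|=10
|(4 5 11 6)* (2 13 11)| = 6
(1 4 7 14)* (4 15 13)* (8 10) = (1 15 13 4 7 14)(8 10) = [0, 15, 2, 3, 7, 5, 6, 14, 10, 9, 8, 11, 12, 4, 1, 13]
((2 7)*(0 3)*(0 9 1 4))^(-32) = (0 1 3 4 9) = [1, 3, 2, 4, 9, 5, 6, 7, 8, 0]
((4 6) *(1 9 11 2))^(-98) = (1 11)(2 9) = [0, 11, 9, 3, 4, 5, 6, 7, 8, 2, 10, 1]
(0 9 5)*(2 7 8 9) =(0 2 7 8 9 5) =[2, 1, 7, 3, 4, 0, 6, 8, 9, 5]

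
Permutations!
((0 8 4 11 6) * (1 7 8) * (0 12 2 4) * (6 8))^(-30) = [4, 11, 7, 3, 6, 5, 0, 8, 2, 9, 10, 12, 1] = (0 4 6)(1 11 12)(2 7 8)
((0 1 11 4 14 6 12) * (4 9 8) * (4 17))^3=(0 9 4 12 11 17 6 1 8 14)=[9, 8, 2, 3, 12, 5, 1, 7, 14, 4, 10, 17, 11, 13, 0, 15, 16, 6]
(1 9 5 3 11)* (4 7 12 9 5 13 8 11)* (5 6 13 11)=(1 6 13 8 5 3 4 7 12 9 11)=[0, 6, 2, 4, 7, 3, 13, 12, 5, 11, 10, 1, 9, 8]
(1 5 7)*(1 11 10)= (1 5 7 11 10)= [0, 5, 2, 3, 4, 7, 6, 11, 8, 9, 1, 10]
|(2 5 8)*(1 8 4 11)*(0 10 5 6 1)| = 20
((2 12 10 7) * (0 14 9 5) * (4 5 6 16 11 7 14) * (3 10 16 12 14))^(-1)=(0 5 4)(2 7 11 16 12 6 9 14)(3 10)=[5, 1, 7, 10, 0, 4, 9, 11, 8, 14, 3, 16, 6, 13, 2, 15, 12]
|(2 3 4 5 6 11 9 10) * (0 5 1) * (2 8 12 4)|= |(0 5 6 11 9 10 8 12 4 1)(2 3)|= 10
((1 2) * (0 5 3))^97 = (0 5 3)(1 2) = [5, 2, 1, 0, 4, 3]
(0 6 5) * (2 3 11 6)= [2, 1, 3, 11, 4, 0, 5, 7, 8, 9, 10, 6]= (0 2 3 11 6 5)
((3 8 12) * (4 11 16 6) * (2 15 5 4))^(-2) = (2 16 4 15 6 11 5)(3 8 12) = [0, 1, 16, 8, 15, 2, 11, 7, 12, 9, 10, 5, 3, 13, 14, 6, 4]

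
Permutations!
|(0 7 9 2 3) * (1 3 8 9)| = |(0 7 1 3)(2 8 9)| = 12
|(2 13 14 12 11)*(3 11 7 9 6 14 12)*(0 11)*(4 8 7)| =|(0 11 2 13 12 4 8 7 9 6 14 3)| =12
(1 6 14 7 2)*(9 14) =[0, 6, 1, 3, 4, 5, 9, 2, 8, 14, 10, 11, 12, 13, 7] =(1 6 9 14 7 2)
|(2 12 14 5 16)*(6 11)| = 10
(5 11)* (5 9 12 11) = (9 12 11) = [0, 1, 2, 3, 4, 5, 6, 7, 8, 12, 10, 9, 11]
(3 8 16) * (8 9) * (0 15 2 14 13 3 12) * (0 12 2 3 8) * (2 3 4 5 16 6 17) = (0 15 4 5 16 3 9)(2 14 13 8 6 17) = [15, 1, 14, 9, 5, 16, 17, 7, 6, 0, 10, 11, 12, 8, 13, 4, 3, 2]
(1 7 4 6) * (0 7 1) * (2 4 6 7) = (0 2 4 7 6) = [2, 1, 4, 3, 7, 5, 0, 6]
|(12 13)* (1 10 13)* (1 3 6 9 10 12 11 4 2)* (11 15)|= 11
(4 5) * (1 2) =(1 2)(4 5) =[0, 2, 1, 3, 5, 4]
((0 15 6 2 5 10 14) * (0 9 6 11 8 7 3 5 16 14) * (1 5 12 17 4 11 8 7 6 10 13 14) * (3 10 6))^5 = (0 17)(1 6 13 16 9 5 2 14)(3 7)(4 15)(8 11)(10 12) = [17, 6, 14, 7, 15, 2, 13, 3, 11, 5, 12, 8, 10, 16, 1, 4, 9, 0]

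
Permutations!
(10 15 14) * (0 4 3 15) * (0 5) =(0 4 3 15 14 10 5) =[4, 1, 2, 15, 3, 0, 6, 7, 8, 9, 5, 11, 12, 13, 10, 14]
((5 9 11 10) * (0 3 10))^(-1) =(0 11 9 5 10 3) =[11, 1, 2, 0, 4, 10, 6, 7, 8, 5, 3, 9]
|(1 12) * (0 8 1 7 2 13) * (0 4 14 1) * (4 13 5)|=14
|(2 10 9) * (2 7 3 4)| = 6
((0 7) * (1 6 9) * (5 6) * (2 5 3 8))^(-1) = (0 7)(1 9 6 5 2 8 3) = [7, 9, 8, 1, 4, 2, 5, 0, 3, 6]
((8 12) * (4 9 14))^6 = [0, 1, 2, 3, 4, 5, 6, 7, 8, 9, 10, 11, 12, 13, 14] = (14)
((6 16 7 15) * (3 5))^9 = [0, 1, 2, 5, 4, 3, 16, 15, 8, 9, 10, 11, 12, 13, 14, 6, 7] = (3 5)(6 16 7 15)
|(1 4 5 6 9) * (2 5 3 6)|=10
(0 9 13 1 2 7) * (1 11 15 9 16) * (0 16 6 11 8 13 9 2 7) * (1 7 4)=[6, 4, 0, 3, 1, 5, 11, 16, 13, 9, 10, 15, 12, 8, 14, 2, 7]=(0 6 11 15 2)(1 4)(7 16)(8 13)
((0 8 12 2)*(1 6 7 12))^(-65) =[12, 0, 7, 3, 4, 5, 8, 1, 2, 9, 10, 11, 6] =(0 12 6 8 2 7 1)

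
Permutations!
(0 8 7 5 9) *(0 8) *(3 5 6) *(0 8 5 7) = (0 8)(3 7 6)(5 9) = [8, 1, 2, 7, 4, 9, 3, 6, 0, 5]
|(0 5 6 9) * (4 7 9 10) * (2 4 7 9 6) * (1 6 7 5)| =8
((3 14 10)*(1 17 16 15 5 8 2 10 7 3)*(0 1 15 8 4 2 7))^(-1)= (0 14 3 7 8 16 17 1)(2 4 5 15 10)= [14, 0, 4, 7, 5, 15, 6, 8, 16, 9, 2, 11, 12, 13, 3, 10, 17, 1]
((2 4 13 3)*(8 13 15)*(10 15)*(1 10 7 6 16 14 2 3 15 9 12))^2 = (1 9)(2 7 16)(4 6 14)(8 15 13)(10 12) = [0, 9, 7, 3, 6, 5, 14, 16, 15, 1, 12, 11, 10, 8, 4, 13, 2]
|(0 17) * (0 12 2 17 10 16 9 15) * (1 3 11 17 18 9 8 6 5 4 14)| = 17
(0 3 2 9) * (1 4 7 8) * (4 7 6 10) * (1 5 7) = (0 3 2 9)(4 6 10)(5 7 8) = [3, 1, 9, 2, 6, 7, 10, 8, 5, 0, 4]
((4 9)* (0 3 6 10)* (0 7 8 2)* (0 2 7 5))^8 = (0 10 3 5 6) = [10, 1, 2, 5, 4, 6, 0, 7, 8, 9, 3]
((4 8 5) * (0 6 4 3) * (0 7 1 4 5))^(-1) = [8, 7, 2, 5, 1, 6, 0, 3, 4] = (0 8 4 1 7 3 5 6)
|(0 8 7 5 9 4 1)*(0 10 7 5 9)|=|(0 8 5)(1 10 7 9 4)|=15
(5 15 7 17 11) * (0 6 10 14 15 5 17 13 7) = [6, 1, 2, 3, 4, 5, 10, 13, 8, 9, 14, 17, 12, 7, 15, 0, 16, 11] = (0 6 10 14 15)(7 13)(11 17)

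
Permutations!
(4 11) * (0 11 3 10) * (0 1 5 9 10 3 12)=(0 11 4 12)(1 5 9 10)=[11, 5, 2, 3, 12, 9, 6, 7, 8, 10, 1, 4, 0]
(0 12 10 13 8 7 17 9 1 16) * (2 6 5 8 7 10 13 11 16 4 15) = [12, 4, 6, 3, 15, 8, 5, 17, 10, 1, 11, 16, 13, 7, 14, 2, 0, 9] = (0 12 13 7 17 9 1 4 15 2 6 5 8 10 11 16)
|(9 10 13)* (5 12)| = 6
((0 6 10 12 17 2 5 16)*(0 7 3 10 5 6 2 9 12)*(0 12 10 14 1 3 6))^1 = (0 2)(1 3 14)(5 16 7 6)(9 10 12 17) = [2, 3, 0, 14, 4, 16, 5, 6, 8, 10, 12, 11, 17, 13, 1, 15, 7, 9]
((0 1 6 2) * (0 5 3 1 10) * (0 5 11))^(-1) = [11, 3, 6, 5, 4, 10, 1, 7, 8, 9, 0, 2] = (0 11 2 6 1 3 5 10)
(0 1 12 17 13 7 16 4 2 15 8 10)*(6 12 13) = [1, 13, 15, 3, 2, 5, 12, 16, 10, 9, 0, 11, 17, 7, 14, 8, 4, 6] = (0 1 13 7 16 4 2 15 8 10)(6 12 17)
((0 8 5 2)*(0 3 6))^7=(0 8 5 2 3 6)=[8, 1, 3, 6, 4, 2, 0, 7, 5]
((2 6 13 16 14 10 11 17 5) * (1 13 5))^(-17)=(1 10 13 11 16 17 14)(2 6 5)=[0, 10, 6, 3, 4, 2, 5, 7, 8, 9, 13, 16, 12, 11, 1, 15, 17, 14]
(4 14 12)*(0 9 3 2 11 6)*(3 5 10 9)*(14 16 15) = (0 3 2 11 6)(4 16 15 14 12)(5 10 9) = [3, 1, 11, 2, 16, 10, 0, 7, 8, 5, 9, 6, 4, 13, 12, 14, 15]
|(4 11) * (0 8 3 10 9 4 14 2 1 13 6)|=|(0 8 3 10 9 4 11 14 2 1 13 6)|=12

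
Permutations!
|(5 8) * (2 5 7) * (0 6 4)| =|(0 6 4)(2 5 8 7)| =12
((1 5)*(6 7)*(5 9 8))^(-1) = [0, 5, 2, 3, 4, 8, 7, 6, 9, 1] = (1 5 8 9)(6 7)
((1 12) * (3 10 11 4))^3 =(1 12)(3 4 11 10) =[0, 12, 2, 4, 11, 5, 6, 7, 8, 9, 3, 10, 1]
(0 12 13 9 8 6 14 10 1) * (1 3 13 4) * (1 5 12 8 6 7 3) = (0 8 7 3 13 9 6 14 10 1)(4 5 12) = [8, 0, 2, 13, 5, 12, 14, 3, 7, 6, 1, 11, 4, 9, 10]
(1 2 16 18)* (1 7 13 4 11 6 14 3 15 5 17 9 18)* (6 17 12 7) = (1 2 16)(3 15 5 12 7 13 4 11 17 9 18 6 14) = [0, 2, 16, 15, 11, 12, 14, 13, 8, 18, 10, 17, 7, 4, 3, 5, 1, 9, 6]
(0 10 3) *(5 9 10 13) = (0 13 5 9 10 3) = [13, 1, 2, 0, 4, 9, 6, 7, 8, 10, 3, 11, 12, 5]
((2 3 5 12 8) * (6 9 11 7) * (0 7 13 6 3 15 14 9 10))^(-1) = (0 10 6 13 11 9 14 15 2 8 12 5 3 7) = [10, 1, 8, 7, 4, 3, 13, 0, 12, 14, 6, 9, 5, 11, 15, 2]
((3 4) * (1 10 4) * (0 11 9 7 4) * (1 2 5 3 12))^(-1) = (0 10 1 12 4 7 9 11)(2 3 5) = [10, 12, 3, 5, 7, 2, 6, 9, 8, 11, 1, 0, 4]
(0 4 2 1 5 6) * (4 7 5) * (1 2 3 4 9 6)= (0 7 5 1 9 6)(3 4)= [7, 9, 2, 4, 3, 1, 0, 5, 8, 6]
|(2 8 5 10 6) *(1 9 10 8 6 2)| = |(1 9 10 2 6)(5 8)| = 10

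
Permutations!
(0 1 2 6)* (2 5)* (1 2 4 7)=(0 2 6)(1 5 4 7)=[2, 5, 6, 3, 7, 4, 0, 1]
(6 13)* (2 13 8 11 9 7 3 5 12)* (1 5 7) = (1 5 12 2 13 6 8 11 9)(3 7) = [0, 5, 13, 7, 4, 12, 8, 3, 11, 1, 10, 9, 2, 6]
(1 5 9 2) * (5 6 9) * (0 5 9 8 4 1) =[5, 6, 0, 3, 1, 9, 8, 7, 4, 2] =(0 5 9 2)(1 6 8 4)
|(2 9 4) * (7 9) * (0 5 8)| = |(0 5 8)(2 7 9 4)| = 12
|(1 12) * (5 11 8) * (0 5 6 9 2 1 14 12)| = 8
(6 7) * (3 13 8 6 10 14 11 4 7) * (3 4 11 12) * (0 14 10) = (0 14 12 3 13 8 6 4 7) = [14, 1, 2, 13, 7, 5, 4, 0, 6, 9, 10, 11, 3, 8, 12]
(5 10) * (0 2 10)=[2, 1, 10, 3, 4, 0, 6, 7, 8, 9, 5]=(0 2 10 5)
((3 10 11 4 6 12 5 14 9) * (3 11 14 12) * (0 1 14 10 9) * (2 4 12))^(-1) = (0 14 1)(2 5 12 11 9 3 6 4) = [14, 0, 5, 6, 2, 12, 4, 7, 8, 3, 10, 9, 11, 13, 1]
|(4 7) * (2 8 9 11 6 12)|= 6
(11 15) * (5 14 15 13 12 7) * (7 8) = (5 14 15 11 13 12 8 7) = [0, 1, 2, 3, 4, 14, 6, 5, 7, 9, 10, 13, 8, 12, 15, 11]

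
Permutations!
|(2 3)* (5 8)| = 2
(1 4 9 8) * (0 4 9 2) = (0 4 2)(1 9 8) = [4, 9, 0, 3, 2, 5, 6, 7, 1, 8]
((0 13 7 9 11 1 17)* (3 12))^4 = (0 11 13 1 7 17 9) = [11, 7, 2, 3, 4, 5, 6, 17, 8, 0, 10, 13, 12, 1, 14, 15, 16, 9]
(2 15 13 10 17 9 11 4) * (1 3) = (1 3)(2 15 13 10 17 9 11 4) = [0, 3, 15, 1, 2, 5, 6, 7, 8, 11, 17, 4, 12, 10, 14, 13, 16, 9]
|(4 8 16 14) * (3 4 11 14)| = |(3 4 8 16)(11 14)| = 4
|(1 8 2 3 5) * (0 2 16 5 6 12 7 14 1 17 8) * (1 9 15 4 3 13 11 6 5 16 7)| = 63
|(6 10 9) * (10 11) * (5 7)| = 4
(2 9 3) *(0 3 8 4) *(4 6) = (0 3 2 9 8 6 4) = [3, 1, 9, 2, 0, 5, 4, 7, 6, 8]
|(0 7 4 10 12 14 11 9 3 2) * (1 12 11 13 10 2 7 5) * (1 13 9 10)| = |(0 5 13 1 12 14 9 3 7 4 2)(10 11)| = 22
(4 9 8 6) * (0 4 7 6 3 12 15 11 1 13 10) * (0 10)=(0 4 9 8 3 12 15 11 1 13)(6 7)=[4, 13, 2, 12, 9, 5, 7, 6, 3, 8, 10, 1, 15, 0, 14, 11]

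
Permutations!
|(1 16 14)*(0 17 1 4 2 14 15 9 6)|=21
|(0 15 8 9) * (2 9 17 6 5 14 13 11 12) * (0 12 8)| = 42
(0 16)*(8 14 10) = [16, 1, 2, 3, 4, 5, 6, 7, 14, 9, 8, 11, 12, 13, 10, 15, 0] = (0 16)(8 14 10)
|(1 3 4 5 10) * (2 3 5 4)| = 6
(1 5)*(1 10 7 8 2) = [0, 5, 1, 3, 4, 10, 6, 8, 2, 9, 7] = (1 5 10 7 8 2)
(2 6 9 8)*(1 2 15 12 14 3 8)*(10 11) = (1 2 6 9)(3 8 15 12 14)(10 11) = [0, 2, 6, 8, 4, 5, 9, 7, 15, 1, 11, 10, 14, 13, 3, 12]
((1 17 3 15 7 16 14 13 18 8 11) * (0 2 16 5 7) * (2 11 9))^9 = (0 17)(1 15)(2 14 18 9 16 13 8)(3 11)(5 7) = [17, 15, 14, 11, 4, 7, 6, 5, 2, 16, 10, 3, 12, 8, 18, 1, 13, 0, 9]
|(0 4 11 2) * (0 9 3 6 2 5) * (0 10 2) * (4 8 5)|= |(0 8 5 10 2 9 3 6)(4 11)|= 8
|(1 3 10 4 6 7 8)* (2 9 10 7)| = |(1 3 7 8)(2 9 10 4 6)| = 20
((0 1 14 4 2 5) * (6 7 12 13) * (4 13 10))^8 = (0 4 7 14 5 10 6 1 2 12 13) = [4, 2, 12, 3, 7, 10, 1, 14, 8, 9, 6, 11, 13, 0, 5]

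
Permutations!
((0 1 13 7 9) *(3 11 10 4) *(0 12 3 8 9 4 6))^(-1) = [6, 0, 2, 12, 7, 5, 10, 13, 4, 8, 11, 3, 9, 1] = (0 6 10 11 3 12 9 8 4 7 13 1)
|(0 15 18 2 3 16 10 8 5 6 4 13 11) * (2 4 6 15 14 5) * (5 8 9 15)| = 13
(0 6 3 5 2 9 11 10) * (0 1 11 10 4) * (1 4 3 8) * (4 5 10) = (0 6 8 1 11 3 10 5 2 9 4) = [6, 11, 9, 10, 0, 2, 8, 7, 1, 4, 5, 3]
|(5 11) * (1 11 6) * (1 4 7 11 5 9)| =|(1 5 6 4 7 11 9)| =7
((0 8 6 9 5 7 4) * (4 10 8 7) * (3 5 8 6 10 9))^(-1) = (0 4 5 3 6 10 8 9 7) = [4, 1, 2, 6, 5, 3, 10, 0, 9, 7, 8]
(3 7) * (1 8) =(1 8)(3 7) =[0, 8, 2, 7, 4, 5, 6, 3, 1]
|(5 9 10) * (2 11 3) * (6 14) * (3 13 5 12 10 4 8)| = |(2 11 13 5 9 4 8 3)(6 14)(10 12)| = 8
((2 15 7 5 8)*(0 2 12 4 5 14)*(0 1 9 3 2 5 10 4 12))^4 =[5, 15, 1, 14, 4, 8, 6, 3, 0, 7, 10, 11, 12, 13, 2, 9] =(0 5 8)(1 15 9 7 3 14 2)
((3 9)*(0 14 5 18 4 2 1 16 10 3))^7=(0 16 18 9 1 5 3 2 14 10 4)=[16, 5, 14, 2, 0, 3, 6, 7, 8, 1, 4, 11, 12, 13, 10, 15, 18, 17, 9]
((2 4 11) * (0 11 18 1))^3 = [4, 2, 1, 3, 0, 5, 6, 7, 8, 9, 10, 18, 12, 13, 14, 15, 16, 17, 11] = (0 4)(1 2)(11 18)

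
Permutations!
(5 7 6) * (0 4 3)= [4, 1, 2, 0, 3, 7, 5, 6]= (0 4 3)(5 7 6)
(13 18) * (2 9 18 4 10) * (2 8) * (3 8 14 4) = (2 9 18 13 3 8)(4 10 14) = [0, 1, 9, 8, 10, 5, 6, 7, 2, 18, 14, 11, 12, 3, 4, 15, 16, 17, 13]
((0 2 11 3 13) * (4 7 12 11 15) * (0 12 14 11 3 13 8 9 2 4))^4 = [11, 1, 7, 15, 13, 5, 6, 12, 0, 4, 10, 8, 2, 9, 3, 14] = (0 11 8)(2 7 12)(3 15 14)(4 13 9)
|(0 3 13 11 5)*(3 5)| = |(0 5)(3 13 11)| = 6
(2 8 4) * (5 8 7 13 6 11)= (2 7 13 6 11 5 8 4)= [0, 1, 7, 3, 2, 8, 11, 13, 4, 9, 10, 5, 12, 6]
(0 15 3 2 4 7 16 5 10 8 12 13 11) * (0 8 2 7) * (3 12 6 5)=(0 15 12 13 11 8 6 5 10 2 4)(3 7 16)=[15, 1, 4, 7, 0, 10, 5, 16, 6, 9, 2, 8, 13, 11, 14, 12, 3]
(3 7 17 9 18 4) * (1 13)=(1 13)(3 7 17 9 18 4)=[0, 13, 2, 7, 3, 5, 6, 17, 8, 18, 10, 11, 12, 1, 14, 15, 16, 9, 4]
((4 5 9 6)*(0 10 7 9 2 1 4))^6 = [10, 5, 4, 3, 2, 1, 0, 9, 8, 6, 7] = (0 10 7 9 6)(1 5)(2 4)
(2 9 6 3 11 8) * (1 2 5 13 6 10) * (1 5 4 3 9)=(1 2)(3 11 8 4)(5 13 6 9 10)=[0, 2, 1, 11, 3, 13, 9, 7, 4, 10, 5, 8, 12, 6]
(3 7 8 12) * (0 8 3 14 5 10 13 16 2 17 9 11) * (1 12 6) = (0 8 6 1 12 14 5 10 13 16 2 17 9 11)(3 7) = [8, 12, 17, 7, 4, 10, 1, 3, 6, 11, 13, 0, 14, 16, 5, 15, 2, 9]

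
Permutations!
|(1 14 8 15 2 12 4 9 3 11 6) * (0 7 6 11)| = |(0 7 6 1 14 8 15 2 12 4 9 3)| = 12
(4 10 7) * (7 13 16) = (4 10 13 16 7) = [0, 1, 2, 3, 10, 5, 6, 4, 8, 9, 13, 11, 12, 16, 14, 15, 7]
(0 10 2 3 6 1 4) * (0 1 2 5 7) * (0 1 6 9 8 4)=(0 10 5 7 1)(2 3 9 8 4 6)=[10, 0, 3, 9, 6, 7, 2, 1, 4, 8, 5]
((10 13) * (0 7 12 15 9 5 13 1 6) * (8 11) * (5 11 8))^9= (0 1 13 11 15 7 6 10 5 9 12)= [1, 13, 2, 3, 4, 9, 10, 6, 8, 12, 5, 15, 0, 11, 14, 7]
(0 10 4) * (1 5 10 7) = (0 7 1 5 10 4) = [7, 5, 2, 3, 0, 10, 6, 1, 8, 9, 4]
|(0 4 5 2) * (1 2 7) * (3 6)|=|(0 4 5 7 1 2)(3 6)|=6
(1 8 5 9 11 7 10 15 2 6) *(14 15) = [0, 8, 6, 3, 4, 9, 1, 10, 5, 11, 14, 7, 12, 13, 15, 2] = (1 8 5 9 11 7 10 14 15 2 6)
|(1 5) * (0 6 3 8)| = 4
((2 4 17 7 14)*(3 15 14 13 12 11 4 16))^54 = (17)(2 14 15 3 16) = [0, 1, 14, 16, 4, 5, 6, 7, 8, 9, 10, 11, 12, 13, 15, 3, 2, 17]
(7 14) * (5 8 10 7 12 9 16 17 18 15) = (5 8 10 7 14 12 9 16 17 18 15) = [0, 1, 2, 3, 4, 8, 6, 14, 10, 16, 7, 11, 9, 13, 12, 5, 17, 18, 15]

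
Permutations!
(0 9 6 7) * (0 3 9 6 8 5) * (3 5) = [6, 1, 2, 9, 4, 0, 7, 5, 3, 8] = (0 6 7 5)(3 9 8)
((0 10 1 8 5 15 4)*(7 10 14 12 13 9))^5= (0 7 15 13 8 14 10 4 9 5 12 1)= [7, 0, 2, 3, 9, 12, 6, 15, 14, 5, 4, 11, 1, 8, 10, 13]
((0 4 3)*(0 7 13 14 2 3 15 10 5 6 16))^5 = [6, 1, 2, 3, 16, 15, 10, 7, 8, 9, 4, 11, 12, 13, 14, 0, 5] = (0 6 10 4 16 5 15)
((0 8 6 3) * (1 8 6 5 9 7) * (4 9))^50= (0 3 6)(1 5 9)(4 7 8)= [3, 5, 2, 6, 7, 9, 0, 8, 4, 1]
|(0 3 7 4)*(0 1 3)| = |(1 3 7 4)| = 4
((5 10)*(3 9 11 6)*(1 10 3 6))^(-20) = (1 9 5)(3 10 11) = [0, 9, 2, 10, 4, 1, 6, 7, 8, 5, 11, 3]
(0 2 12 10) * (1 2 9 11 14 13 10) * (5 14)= [9, 2, 12, 3, 4, 14, 6, 7, 8, 11, 0, 5, 1, 10, 13]= (0 9 11 5 14 13 10)(1 2 12)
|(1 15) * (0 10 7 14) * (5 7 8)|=6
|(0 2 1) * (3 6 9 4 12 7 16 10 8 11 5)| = 33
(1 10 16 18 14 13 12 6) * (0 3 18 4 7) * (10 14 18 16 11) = [3, 14, 2, 16, 7, 5, 1, 0, 8, 9, 11, 10, 6, 12, 13, 15, 4, 17, 18] = (18)(0 3 16 4 7)(1 14 13 12 6)(10 11)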